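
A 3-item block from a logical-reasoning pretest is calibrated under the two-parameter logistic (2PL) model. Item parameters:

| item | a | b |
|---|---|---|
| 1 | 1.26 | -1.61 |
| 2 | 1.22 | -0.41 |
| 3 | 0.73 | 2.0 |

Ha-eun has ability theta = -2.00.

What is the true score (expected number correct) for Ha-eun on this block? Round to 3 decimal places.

P(theta) = 1 / (1 + exp(−a(theta − b)))
P_1 = 1/(1+e^{0.4914}) = 0.3796
P_2 = 1/(1+e^{1.9398}) = 0.1257
P_3 = 1/(1+e^{2.9200}) = 0.0512
E[score] = 0.3796 + 0.1257 + 0.0512 = 0.5564

0.556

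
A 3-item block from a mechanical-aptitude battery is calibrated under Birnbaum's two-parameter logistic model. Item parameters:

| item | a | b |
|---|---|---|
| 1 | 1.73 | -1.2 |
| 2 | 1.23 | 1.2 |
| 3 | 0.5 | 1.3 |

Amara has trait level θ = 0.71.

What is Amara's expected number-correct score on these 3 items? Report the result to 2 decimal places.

P(θ) = 1 / (1 + exp(−a(θ − b)))
P_1 = 1/(1+e^{-3.3043}) = 0.9646
P_2 = 1/(1+e^{0.6027}) = 0.3537
P_3 = 1/(1+e^{0.2950}) = 0.4268
E[score] = 0.9646 + 0.3537 + 0.4268 = 1.7451

1.75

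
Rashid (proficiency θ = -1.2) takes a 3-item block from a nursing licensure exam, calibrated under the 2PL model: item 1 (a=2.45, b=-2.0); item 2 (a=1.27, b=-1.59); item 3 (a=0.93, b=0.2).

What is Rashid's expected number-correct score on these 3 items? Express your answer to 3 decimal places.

1.712

P(θ) = 1 / (1 + exp(−a(θ − b)))
P_1 = 1/(1+e^{-1.9600}) = 0.8765
P_2 = 1/(1+e^{-0.4953}) = 0.6214
P_3 = 1/(1+e^{1.3020}) = 0.2138
E[score] = 0.8765 + 0.6214 + 0.2138 = 1.7117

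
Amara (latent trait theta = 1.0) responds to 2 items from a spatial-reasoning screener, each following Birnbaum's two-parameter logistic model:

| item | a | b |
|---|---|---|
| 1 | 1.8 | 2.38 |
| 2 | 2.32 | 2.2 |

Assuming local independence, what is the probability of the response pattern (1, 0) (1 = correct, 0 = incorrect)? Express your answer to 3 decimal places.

P(theta) = 1 / (1 + exp(−a(theta − b)))
P_1 = 1/(1+e^{2.4840}) = 0.0770
P_2 = 1/(1+e^{2.7840}) = 0.0582
L = P_1 × (1−P_2) = 0.0770 × 0.9418 = 0.07251

0.073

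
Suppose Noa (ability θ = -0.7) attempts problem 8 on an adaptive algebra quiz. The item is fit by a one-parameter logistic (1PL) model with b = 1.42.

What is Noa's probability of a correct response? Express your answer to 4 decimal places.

P(θ) = 1 / (1 + exp(−(θ − b)))
Exponent: (-0.7 − 1.42) = -2.1200
1/(1 + e^{2.1200}) = 0.1072
P = 0.1072

0.1072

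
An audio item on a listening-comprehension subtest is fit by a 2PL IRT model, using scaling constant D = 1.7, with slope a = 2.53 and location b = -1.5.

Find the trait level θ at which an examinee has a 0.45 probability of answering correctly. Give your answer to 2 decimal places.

-1.55

P(θ) = 1 / (1 + exp(−D·a(θ − b)))
logit = ln(0.4500/0.5500) = -0.2007
θ = b + logit/(1.7·a) = -1.5 + (-0.2007)/4.3010 = -1.5467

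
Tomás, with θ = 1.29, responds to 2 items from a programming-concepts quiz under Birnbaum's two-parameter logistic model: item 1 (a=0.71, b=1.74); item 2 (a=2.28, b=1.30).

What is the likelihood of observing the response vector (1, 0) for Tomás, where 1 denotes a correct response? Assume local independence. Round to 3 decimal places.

0.213

P(θ) = 1 / (1 + exp(−a(θ − b)))
P_1 = 1/(1+e^{0.3195}) = 0.4208
P_2 = 1/(1+e^{0.0228}) = 0.4943
L = P_1 × (1−P_2) = 0.4208 × 0.5057 = 0.21280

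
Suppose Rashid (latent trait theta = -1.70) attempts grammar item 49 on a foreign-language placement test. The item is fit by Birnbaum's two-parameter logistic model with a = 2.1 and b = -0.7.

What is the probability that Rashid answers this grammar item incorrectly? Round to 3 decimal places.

P(theta) = 1 / (1 + exp(−a(theta − b)))
Exponent: 2.1 × (-1.70 − (-0.7)) = -2.1000
1/(1 + e^{2.1000}) = 0.1091
P(incorrect) = 1 − 0.1091 = 0.8909

0.891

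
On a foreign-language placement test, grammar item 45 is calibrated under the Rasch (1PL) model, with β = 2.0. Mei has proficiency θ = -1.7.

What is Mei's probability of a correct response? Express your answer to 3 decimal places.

0.024

P(θ) = 1 / (1 + exp(−(θ − β)))
Exponent: (-1.7 − 2.0) = -3.7000
1/(1 + e^{3.7000}) = 0.0241
P = 0.0241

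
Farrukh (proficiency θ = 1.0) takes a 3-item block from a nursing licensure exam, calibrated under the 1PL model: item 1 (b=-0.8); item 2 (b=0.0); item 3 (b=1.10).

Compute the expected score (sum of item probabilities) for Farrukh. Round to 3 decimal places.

2.064

P(θ) = 1 / (1 + exp(−(θ − b)))
P_1 = 1/(1+e^{-1.8000}) = 0.8581
P_2 = 1/(1+e^{-1.0000}) = 0.7311
P_3 = 1/(1+e^{0.1000}) = 0.4750
E[score] = 0.8581 + 0.7311 + 0.4750 = 2.0642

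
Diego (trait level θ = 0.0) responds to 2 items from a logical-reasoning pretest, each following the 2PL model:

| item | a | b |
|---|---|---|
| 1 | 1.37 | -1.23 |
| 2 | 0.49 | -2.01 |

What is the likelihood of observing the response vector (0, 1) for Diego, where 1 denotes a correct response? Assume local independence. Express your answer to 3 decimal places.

P(θ) = 1 / (1 + exp(−a(θ − b)))
P_1 = 1/(1+e^{-1.6851}) = 0.8436
P_2 = 1/(1+e^{-0.9849}) = 0.7281
L = (1−P_1) × P_2 = 0.1564 × 0.7281 = 0.11389

0.114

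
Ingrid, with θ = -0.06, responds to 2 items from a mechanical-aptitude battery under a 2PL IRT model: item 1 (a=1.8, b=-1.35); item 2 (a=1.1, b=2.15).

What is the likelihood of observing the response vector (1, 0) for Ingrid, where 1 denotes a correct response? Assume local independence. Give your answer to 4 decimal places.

P(θ) = 1 / (1 + exp(−a(θ − b)))
P_1 = 1/(1+e^{-2.3220}) = 0.9107
P_2 = 1/(1+e^{2.4310}) = 0.0808
L = P_1 × (1−P_2) = 0.9107 × 0.9192 = 0.83706

0.8371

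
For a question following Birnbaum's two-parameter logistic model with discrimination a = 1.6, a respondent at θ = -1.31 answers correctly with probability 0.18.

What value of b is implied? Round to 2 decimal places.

-0.36

P(θ) = 1 / (1 + exp(−a(θ − b)))
logit(0.18) = ln(0.18/0.82) = -1.5163
b = θ − logit/(a) = -1.31 − (-1.5163)/1.6000 = -0.3623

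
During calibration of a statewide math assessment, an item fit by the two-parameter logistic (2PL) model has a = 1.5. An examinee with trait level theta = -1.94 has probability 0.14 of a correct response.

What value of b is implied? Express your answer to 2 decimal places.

-0.73

P(theta) = 1 / (1 + exp(−a(theta − b)))
logit(0.14) = ln(0.14/0.86) = -1.8153
b = theta − logit/(a) = -1.94 − (-1.8153)/1.5000 = -0.7298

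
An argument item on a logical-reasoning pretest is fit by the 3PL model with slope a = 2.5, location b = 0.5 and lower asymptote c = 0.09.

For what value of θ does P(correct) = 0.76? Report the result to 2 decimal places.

0.91

P(θ) = c + (1 − c) · 1 / (1 + exp(−a(θ − b)))
Remove guessing floor: (0.76 − 0.09)/(1 − 0.09) = 0.7363
logit = ln(0.7363/0.2637) = 1.0266
θ = b + logit/(a) = 0.5 + 1.0266/2.5000 = 0.9107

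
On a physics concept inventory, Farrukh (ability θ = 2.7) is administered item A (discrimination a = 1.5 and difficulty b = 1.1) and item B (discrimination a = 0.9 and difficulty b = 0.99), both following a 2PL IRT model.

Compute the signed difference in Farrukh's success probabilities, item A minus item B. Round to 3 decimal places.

P(θ) = 1 / (1 + exp(−a(θ − b)))
P_A = 0.9168
P_B = 0.8233
P_A − P_B = 0.0935

0.094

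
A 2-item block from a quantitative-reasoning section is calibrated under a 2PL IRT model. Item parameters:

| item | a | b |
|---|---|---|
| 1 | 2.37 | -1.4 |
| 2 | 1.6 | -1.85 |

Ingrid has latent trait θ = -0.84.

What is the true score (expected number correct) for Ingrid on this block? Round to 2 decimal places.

P(θ) = 1 / (1 + exp(−a(θ − b)))
P_1 = 1/(1+e^{-1.3272}) = 0.7904
P_2 = 1/(1+e^{-1.6160}) = 0.8342
E[score] = 0.7904 + 0.8342 = 1.6246

1.62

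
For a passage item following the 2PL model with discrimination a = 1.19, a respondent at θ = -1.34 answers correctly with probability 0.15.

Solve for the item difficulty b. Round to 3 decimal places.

0.118

P(θ) = 1 / (1 + exp(−a(θ − b)))
logit(0.15) = ln(0.15/0.85) = -1.7346
b = θ − logit/(a) = -1.34 − (-1.7346)/1.1900 = 0.1176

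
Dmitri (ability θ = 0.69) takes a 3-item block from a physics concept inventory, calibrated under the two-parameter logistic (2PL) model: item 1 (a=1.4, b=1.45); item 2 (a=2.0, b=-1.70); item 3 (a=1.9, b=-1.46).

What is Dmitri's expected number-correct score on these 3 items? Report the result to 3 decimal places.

P(θ) = 1 / (1 + exp(−a(θ − b)))
P_1 = 1/(1+e^{1.0640}) = 0.2565
P_2 = 1/(1+e^{-4.7800}) = 0.9917
P_3 = 1/(1+e^{-4.0850}) = 0.9835
E[score] = 0.2565 + 0.9917 + 0.9835 = 2.2317

2.232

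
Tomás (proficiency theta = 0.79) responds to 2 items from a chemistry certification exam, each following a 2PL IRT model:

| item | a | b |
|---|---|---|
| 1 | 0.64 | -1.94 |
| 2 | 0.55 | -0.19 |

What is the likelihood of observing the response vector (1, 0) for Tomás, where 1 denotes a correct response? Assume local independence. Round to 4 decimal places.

P(theta) = 1 / (1 + exp(−a(theta − b)))
P_1 = 1/(1+e^{-1.7472}) = 0.8516
P_2 = 1/(1+e^{-0.5390}) = 0.6316
L = P_1 × (1−P_2) = 0.8516 × 0.3684 = 0.31375

0.3137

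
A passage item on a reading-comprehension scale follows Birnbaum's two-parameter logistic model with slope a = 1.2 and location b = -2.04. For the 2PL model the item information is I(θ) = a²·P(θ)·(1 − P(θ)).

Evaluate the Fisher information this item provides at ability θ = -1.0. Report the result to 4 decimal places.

P = 1/(1+e^{-1.2480}) = 0.7770
P(1−P) = 0.7770 × 0.2230 = 0.1733
I = a² × P(1−P) = 1.2² × 0.1733 = 0.24955

0.2495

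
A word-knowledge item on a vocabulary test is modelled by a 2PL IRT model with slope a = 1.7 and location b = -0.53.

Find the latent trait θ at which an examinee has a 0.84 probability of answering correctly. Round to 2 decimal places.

0.45

P(θ) = 1 / (1 + exp(−a(θ − b)))
logit = ln(0.8400/0.1600) = 1.6582
θ = b + logit/(a) = -0.53 + 1.6582/1.7000 = 0.4454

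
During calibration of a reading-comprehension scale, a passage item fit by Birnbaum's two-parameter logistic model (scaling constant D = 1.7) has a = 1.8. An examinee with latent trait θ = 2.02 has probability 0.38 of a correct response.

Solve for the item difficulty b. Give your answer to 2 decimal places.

P(θ) = 1 / (1 + exp(−D·a(θ − b)))
logit(0.38) = ln(0.38/0.62) = -0.4895
b = θ − logit/(1.7·a) = 2.02 − (-0.4895)/3.0600 = 2.1800

2.18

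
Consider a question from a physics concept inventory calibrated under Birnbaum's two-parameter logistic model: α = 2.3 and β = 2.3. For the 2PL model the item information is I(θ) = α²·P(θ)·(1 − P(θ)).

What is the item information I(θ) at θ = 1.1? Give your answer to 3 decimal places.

P = 1/(1+e^{2.7600}) = 0.0595
P(1−P) = 0.0595 × 0.9405 = 0.0560
I = α² × P(1−P) = 2.3² × 0.0560 = 0.29614

0.296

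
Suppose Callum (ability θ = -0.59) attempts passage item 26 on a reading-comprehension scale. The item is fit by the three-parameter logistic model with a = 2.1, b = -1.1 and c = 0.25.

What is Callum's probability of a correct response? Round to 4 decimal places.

P(θ) = c + (1 − c) · 1 / (1 + exp(−a(θ − b)))
Exponent: 2.1 × (-0.59 − (-1.1)) = 1.0710
1/(1 + e^{-1.0710}) = 0.7448
P = 0.25 + 0.75 × 0.7448 = 0.8086

0.8086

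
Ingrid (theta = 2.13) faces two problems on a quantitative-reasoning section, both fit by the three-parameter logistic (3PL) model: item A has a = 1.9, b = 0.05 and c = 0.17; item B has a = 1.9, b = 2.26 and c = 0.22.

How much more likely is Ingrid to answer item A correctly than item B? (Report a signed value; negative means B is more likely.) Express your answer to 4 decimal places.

P(theta) = c + (1 − c) · 1 / (1 + exp(−a(theta − b)))
P_A = 0.9844
P_B = 0.5621
P_A − P_B = 0.4223

0.4223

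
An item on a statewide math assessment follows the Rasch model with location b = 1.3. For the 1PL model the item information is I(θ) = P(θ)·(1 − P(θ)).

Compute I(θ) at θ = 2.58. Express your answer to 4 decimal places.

0.1702

P = 1/(1+e^{-1.2800}) = 0.7824
P(1−P) = 0.7824 × 0.2176 = 0.1702
I = P(1−P) = 0.17022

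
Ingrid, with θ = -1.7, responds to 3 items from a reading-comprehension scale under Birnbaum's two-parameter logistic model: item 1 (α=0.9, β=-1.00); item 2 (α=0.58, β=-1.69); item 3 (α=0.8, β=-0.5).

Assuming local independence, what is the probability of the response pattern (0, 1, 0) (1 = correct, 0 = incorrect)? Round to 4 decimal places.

P(θ) = 1 / (1 + exp(−α(θ − β)))
P_1 = 1/(1+e^{0.6300}) = 0.3475
P_2 = 1/(1+e^{0.0058}) = 0.4986
P_3 = 1/(1+e^{0.9600}) = 0.2769
L = (1−P_1) × P_2 × (1−P_3) = 0.6525 × 0.4986 × 0.7231 = 0.23523

0.2352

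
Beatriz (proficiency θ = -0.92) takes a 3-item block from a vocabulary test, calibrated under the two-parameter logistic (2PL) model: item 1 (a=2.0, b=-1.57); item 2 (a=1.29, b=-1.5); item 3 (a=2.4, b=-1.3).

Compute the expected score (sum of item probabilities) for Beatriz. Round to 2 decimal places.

2.18

P(θ) = 1 / (1 + exp(−a(θ − b)))
P_1 = 1/(1+e^{-1.3000}) = 0.7858
P_2 = 1/(1+e^{-0.7482}) = 0.6788
P_3 = 1/(1+e^{-0.9120}) = 0.7134
E[score] = 0.7858 + 0.6788 + 0.7134 = 2.1780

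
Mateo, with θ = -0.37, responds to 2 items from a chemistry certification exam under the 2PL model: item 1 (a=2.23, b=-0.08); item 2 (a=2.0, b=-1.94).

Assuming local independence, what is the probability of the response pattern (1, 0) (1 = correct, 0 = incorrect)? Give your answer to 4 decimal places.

P(θ) = 1 / (1 + exp(−a(θ − b)))
P_1 = 1/(1+e^{0.6467}) = 0.3437
P_2 = 1/(1+e^{-3.1400}) = 0.9585
L = P_1 × (1−P_2) = 0.3437 × 0.0415 = 0.01426

0.0143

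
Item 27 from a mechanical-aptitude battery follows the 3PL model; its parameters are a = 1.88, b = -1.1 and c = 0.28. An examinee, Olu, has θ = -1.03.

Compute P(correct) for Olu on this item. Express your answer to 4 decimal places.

0.6637

P(θ) = c + (1 − c) · 1 / (1 + exp(−a(θ − b)))
Exponent: 1.88 × (-1.03 − (-1.1)) = 0.1316
1/(1 + e^{-0.1316}) = 0.5329
P = 0.28 + 0.72 × 0.5329 = 0.6637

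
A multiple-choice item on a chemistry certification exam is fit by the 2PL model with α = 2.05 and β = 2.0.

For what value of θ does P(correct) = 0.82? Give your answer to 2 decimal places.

P(θ) = 1 / (1 + exp(−α(θ − β)))
logit = ln(0.8200/0.1800) = 1.5163
θ = β + logit/(α) = 2.0 + 1.5163/2.0500 = 2.7397

2.74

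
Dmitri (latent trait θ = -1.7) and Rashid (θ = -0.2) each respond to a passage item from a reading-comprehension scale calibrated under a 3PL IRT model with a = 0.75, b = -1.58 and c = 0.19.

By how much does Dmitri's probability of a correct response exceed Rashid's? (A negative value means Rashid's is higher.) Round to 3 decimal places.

P(θ) = c + (1 − c) · 1 / (1 + exp(−a(θ − b)))
P(Dmitri) = 0.5768  [exponent -0.0900]
P(Rashid) = 0.7877  [exponent 1.0350]
Difference = 0.5768 − 0.7877 = -0.2109

-0.211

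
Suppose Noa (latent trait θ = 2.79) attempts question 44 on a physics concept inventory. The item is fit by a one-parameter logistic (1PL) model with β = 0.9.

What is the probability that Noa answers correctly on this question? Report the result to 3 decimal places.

0.869

P(θ) = 1 / (1 + exp(−(θ − β)))
Exponent: (2.79 − 0.9) = 1.8900
1/(1 + e^{-1.8900}) = 0.8688
P = 0.8688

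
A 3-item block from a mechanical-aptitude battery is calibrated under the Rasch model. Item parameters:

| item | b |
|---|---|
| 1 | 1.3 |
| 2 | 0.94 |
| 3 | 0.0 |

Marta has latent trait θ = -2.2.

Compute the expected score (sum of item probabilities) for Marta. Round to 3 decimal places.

P(θ) = 1 / (1 + exp(−(θ − b)))
P_1 = 1/(1+e^{3.5000}) = 0.0293
P_2 = 1/(1+e^{3.1400}) = 0.0415
P_3 = 1/(1+e^{2.2000}) = 0.0998
E[score] = 0.0293 + 0.0415 + 0.0998 = 0.1705

0.171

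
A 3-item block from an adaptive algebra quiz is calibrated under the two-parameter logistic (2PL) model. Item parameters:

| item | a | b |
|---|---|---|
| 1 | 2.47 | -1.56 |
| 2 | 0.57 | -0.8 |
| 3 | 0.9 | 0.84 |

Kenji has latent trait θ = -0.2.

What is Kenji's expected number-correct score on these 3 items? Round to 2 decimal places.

1.83

P(θ) = 1 / (1 + exp(−a(θ − b)))
P_1 = 1/(1+e^{-3.3592}) = 0.9664
P_2 = 1/(1+e^{-0.3420}) = 0.5847
P_3 = 1/(1+e^{0.9360}) = 0.2817
E[score] = 0.9664 + 0.5847 + 0.2817 = 1.8328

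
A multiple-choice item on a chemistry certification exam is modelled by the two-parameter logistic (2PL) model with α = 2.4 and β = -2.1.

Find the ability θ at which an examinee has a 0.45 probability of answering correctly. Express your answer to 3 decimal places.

-2.184

P(θ) = 1 / (1 + exp(−α(θ − β)))
logit = ln(0.4500/0.5500) = -0.2007
θ = β + logit/(α) = -2.1 + (-0.2007)/2.4000 = -2.1836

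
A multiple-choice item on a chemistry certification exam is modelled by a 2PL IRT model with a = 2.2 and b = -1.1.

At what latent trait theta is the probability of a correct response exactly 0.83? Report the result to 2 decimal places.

-0.38

P(theta) = 1 / (1 + exp(−a(theta − b)))
logit = ln(0.8300/0.1700) = 1.5856
theta = b + logit/(a) = -1.1 + 1.5856/2.2000 = -0.3793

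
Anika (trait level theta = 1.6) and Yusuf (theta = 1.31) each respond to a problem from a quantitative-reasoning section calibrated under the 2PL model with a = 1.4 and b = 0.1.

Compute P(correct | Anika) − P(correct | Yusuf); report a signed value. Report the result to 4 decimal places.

0.0462

P(theta) = 1 / (1 + exp(−a(theta − b)))
P(Anika) = 0.8909  [exponent 2.1000]
P(Yusuf) = 0.8447  [exponent 1.6940]
Difference = 0.8909 − 0.8447 = 0.0462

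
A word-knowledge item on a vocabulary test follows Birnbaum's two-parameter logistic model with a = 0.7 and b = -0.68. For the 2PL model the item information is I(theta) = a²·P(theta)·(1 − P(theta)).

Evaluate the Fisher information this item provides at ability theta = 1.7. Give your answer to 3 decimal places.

P = 1/(1+e^{-1.6660}) = 0.8410
P(1−P) = 0.8410 × 0.1590 = 0.1337
I = a² × P(1−P) = 0.7² × 0.1337 = 0.06551

0.066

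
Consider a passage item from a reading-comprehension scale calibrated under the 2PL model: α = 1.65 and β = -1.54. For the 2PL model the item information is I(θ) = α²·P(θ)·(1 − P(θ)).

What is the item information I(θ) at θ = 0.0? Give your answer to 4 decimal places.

0.1843

P = 1/(1+e^{-2.5410}) = 0.9270
P(1−P) = 0.9270 × 0.0730 = 0.0677
I = α² × P(1−P) = 1.65² × 0.0677 = 0.18431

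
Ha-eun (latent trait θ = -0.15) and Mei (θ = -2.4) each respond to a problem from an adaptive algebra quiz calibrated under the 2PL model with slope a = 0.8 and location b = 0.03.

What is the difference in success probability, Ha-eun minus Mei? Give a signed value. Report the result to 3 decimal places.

0.339

P(θ) = 1 / (1 + exp(−a(θ − b)))
P(Ha-eun) = 0.4641  [exponent -0.1440]
P(Mei) = 0.1252  [exponent -1.9440]
Difference = 0.4641 − 0.1252 = 0.3389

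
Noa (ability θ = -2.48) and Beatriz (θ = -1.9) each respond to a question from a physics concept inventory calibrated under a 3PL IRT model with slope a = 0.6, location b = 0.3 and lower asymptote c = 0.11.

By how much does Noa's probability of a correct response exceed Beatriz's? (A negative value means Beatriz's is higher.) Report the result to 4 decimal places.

P(θ) = c + (1 − c) · 1 / (1 + exp(−a(θ − b)))
P(Noa) = 0.2512  [exponent -1.6680]
P(Beatriz) = 0.2976  [exponent -1.3200]
Difference = 0.2512 − 0.2976 = -0.0464

-0.0464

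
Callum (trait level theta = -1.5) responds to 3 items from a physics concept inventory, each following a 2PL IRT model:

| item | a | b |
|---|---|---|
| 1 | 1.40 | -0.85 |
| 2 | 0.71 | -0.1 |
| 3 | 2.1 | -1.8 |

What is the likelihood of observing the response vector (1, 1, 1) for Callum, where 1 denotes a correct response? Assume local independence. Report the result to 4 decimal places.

P(theta) = 1 / (1 + exp(−a(theta − b)))
P_1 = 1/(1+e^{0.9100}) = 0.2870
P_2 = 1/(1+e^{0.9940}) = 0.2701
P_3 = 1/(1+e^{-0.6300}) = 0.6525
L = P_1 × P_2 × P_3 = 0.2870 × 0.2701 × 0.6525 = 0.05058

0.0506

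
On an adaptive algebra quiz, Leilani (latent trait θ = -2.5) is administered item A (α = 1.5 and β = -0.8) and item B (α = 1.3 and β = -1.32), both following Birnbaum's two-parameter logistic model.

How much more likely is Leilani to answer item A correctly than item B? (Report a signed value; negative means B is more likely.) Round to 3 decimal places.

P(θ) = 1 / (1 + exp(−α(θ − β)))
P_A = 0.0724
P_B = 0.1774
P_A − P_B = -0.1050

-0.105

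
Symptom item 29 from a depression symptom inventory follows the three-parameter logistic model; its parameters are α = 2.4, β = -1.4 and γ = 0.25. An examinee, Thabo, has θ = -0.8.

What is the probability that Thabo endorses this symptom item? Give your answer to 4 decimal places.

P(θ) = γ + (1 − γ) · 1 / (1 + exp(−α(θ − β)))
Exponent: 2.4 × (-0.8 − (-1.4)) = 1.4400
1/(1 + e^{-1.4400}) = 0.8085
P = 0.25 + 0.75 × 0.8085 = 0.8563

0.8563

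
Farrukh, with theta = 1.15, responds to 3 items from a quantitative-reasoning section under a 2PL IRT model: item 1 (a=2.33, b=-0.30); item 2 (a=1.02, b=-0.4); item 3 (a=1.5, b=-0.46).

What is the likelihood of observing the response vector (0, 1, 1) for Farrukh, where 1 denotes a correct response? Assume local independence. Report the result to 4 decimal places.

P(theta) = 1 / (1 + exp(−a(theta − b)))
P_1 = 1/(1+e^{-3.3785}) = 0.9670
P_2 = 1/(1+e^{-1.5810}) = 0.8293
P_3 = 1/(1+e^{-2.4150}) = 0.9180
L = (1−P_1) × P_2 × P_3 = 0.0330 × 0.8293 × 0.9180 = 0.02510

0.0251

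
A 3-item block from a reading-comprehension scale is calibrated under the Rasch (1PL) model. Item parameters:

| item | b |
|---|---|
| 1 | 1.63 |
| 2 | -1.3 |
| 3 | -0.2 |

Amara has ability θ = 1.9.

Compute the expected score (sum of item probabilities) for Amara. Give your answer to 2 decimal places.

2.42

P(θ) = 1 / (1 + exp(−(θ − b)))
P_1 = 1/(1+e^{-0.2700}) = 0.5671
P_2 = 1/(1+e^{-3.2000}) = 0.9608
P_3 = 1/(1+e^{-2.1000}) = 0.8909
E[score] = 0.5671 + 0.9608 + 0.8909 = 2.4188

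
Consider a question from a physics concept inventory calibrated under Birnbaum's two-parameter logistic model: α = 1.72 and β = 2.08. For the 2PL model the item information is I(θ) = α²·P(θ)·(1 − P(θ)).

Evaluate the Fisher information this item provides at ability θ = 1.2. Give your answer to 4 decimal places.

0.4374

P = 1/(1+e^{1.5136}) = 0.1804
P(1−P) = 0.1804 × 0.8196 = 0.1479
I = α² × P(1−P) = 1.72² × 0.1479 = 0.43743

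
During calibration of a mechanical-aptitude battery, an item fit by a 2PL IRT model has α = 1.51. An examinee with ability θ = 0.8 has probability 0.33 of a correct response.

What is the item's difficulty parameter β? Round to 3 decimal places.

1.269

P(θ) = 1 / (1 + exp(−α(θ − β)))
logit(0.33) = ln(0.33/0.67) = -0.7082
β = θ − logit/(α) = 0.8 − (-0.7082)/1.5100 = 1.2690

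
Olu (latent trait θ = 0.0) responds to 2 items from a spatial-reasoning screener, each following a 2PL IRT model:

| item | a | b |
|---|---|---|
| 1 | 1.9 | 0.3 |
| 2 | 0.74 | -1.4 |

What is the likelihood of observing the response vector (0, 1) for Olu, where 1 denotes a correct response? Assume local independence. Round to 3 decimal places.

0.471

P(θ) = 1 / (1 + exp(−a(θ − b)))
P_1 = 1/(1+e^{0.5700}) = 0.3612
P_2 = 1/(1+e^{-1.0360}) = 0.7381
L = (1−P_1) × P_2 = 0.6388 × 0.7381 = 0.47146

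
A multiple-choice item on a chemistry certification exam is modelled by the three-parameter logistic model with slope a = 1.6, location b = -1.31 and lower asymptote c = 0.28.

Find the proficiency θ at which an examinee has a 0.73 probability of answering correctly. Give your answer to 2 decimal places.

P(θ) = c + (1 − c) · 1 / (1 + exp(−a(θ − b)))
Remove guessing floor: (0.73 − 0.28)/(1 − 0.28) = 0.6250
logit = ln(0.6250/0.3750) = 0.5108
θ = b + logit/(a) = -1.31 + 0.5108/1.6000 = -0.9907

-0.99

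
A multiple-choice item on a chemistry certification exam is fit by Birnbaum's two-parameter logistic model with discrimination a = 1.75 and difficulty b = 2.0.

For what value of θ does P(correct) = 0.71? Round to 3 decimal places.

P(θ) = 1 / (1 + exp(−a(θ − b)))
logit = ln(0.7100/0.2900) = 0.8954
θ = b + logit/(a) = 2.0 + 0.8954/1.7500 = 2.5116

2.512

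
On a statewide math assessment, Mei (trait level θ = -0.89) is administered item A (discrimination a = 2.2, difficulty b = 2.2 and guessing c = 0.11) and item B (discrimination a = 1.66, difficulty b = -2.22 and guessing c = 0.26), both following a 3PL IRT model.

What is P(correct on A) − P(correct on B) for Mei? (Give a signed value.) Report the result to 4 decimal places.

P(θ) = c + (1 − c) · 1 / (1 + exp(−a(θ − b)))
P_A = 0.1110
P_B = 0.9267
P_A − P_B = -0.8157

-0.8157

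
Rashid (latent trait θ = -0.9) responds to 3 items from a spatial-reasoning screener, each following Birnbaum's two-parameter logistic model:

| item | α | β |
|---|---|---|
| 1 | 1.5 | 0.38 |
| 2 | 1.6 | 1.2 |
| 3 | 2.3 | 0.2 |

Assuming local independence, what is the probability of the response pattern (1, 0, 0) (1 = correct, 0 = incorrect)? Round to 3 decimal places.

0.114

P(θ) = 1 / (1 + exp(−α(θ − β)))
P_1 = 1/(1+e^{1.9200}) = 0.1279
P_2 = 1/(1+e^{3.3600}) = 0.0336
P_3 = 1/(1+e^{2.5300}) = 0.0738
L = P_1 × (1−P_2) × (1−P_3) = 0.1279 × 0.9664 × 0.9262 = 0.11445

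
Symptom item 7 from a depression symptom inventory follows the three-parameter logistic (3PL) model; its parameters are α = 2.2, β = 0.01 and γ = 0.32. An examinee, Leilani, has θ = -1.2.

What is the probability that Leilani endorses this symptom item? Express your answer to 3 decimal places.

0.364

P(θ) = γ + (1 − γ) · 1 / (1 + exp(−α(θ − β)))
Exponent: 2.2 × (-1.2 − 0.01) = -2.6620
1/(1 + e^{2.6620}) = 0.0653
P = 0.32 + 0.68 × 0.0653 = 0.3644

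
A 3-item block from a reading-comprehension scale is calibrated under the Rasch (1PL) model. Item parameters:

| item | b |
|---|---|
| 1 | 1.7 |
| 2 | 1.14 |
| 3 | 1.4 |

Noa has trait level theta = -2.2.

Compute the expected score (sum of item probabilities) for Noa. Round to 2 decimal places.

0.08

P(theta) = 1 / (1 + exp(−(theta − b)))
P_1 = 1/(1+e^{3.9000}) = 0.0198
P_2 = 1/(1+e^{3.3400}) = 0.0342
P_3 = 1/(1+e^{3.6000}) = 0.0266
E[score] = 0.0198 + 0.0342 + 0.0266 = 0.0807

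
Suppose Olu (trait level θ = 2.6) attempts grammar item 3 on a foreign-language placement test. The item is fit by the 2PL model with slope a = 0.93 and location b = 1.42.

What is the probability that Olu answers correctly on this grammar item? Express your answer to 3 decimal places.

P(θ) = 1 / (1 + exp(−a(θ − b)))
Exponent: 0.93 × (2.6 − 1.42) = 1.0974
1/(1 + e^{-1.0974}) = 0.7498

0.750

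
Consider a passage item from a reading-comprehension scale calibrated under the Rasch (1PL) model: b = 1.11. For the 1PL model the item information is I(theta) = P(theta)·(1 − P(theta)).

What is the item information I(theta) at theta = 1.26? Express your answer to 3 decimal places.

P = 1/(1+e^{-0.1500}) = 0.5374
P(1−P) = 0.5374 × 0.4626 = 0.2486
I = P(1−P) = 0.24860

0.249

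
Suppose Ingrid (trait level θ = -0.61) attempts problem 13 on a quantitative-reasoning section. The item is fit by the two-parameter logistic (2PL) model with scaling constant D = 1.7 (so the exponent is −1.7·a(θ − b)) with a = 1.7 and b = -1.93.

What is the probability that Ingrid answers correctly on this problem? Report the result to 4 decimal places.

0.9784

P(θ) = 1 / (1 + exp(−D·a(θ − b)))
Exponent: 1.7 × 1.7 × (-0.61 − (-1.93)) = 3.8148
1/(1 + e^{-3.8148}) = 0.9784
P = 0.9784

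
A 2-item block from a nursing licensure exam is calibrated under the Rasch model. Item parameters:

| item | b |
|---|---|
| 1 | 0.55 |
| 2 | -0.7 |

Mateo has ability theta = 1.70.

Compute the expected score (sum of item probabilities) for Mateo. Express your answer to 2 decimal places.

P(theta) = 1 / (1 + exp(−(theta − b)))
P_1 = 1/(1+e^{-1.1500}) = 0.7595
P_2 = 1/(1+e^{-2.4000}) = 0.9168
E[score] = 0.7595 + 0.9168 = 1.6763

1.68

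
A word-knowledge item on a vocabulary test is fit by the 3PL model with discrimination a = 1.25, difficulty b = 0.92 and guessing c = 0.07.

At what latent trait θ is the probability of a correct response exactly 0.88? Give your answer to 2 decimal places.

P(θ) = c + (1 − c) · 1 / (1 + exp(−a(θ − b)))
Remove guessing floor: (0.88 − 0.07)/(1 − 0.07) = 0.8710
logit = ln(0.8710/0.1290) = 1.9095
θ = b + logit/(a) = 0.92 + 1.9095/1.2500 = 2.4476

2.45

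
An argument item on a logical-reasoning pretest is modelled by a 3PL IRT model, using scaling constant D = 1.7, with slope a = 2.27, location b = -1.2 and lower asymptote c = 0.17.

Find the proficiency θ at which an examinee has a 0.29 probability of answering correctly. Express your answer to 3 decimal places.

P(θ) = c + (1 − c) · 1 / (1 + exp(−D·a(θ − b)))
Remove guessing floor: (0.29 − 0.17)/(1 − 0.17) = 0.1446
logit = ln(0.1446/0.8554) = -1.7778
θ = b + logit/(1.7·a) = -1.2 + (-1.7778)/3.8590 = -1.6607

-1.661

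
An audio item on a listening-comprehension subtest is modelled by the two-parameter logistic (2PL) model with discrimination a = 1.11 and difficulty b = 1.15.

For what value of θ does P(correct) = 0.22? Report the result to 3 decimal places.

P(θ) = 1 / (1 + exp(−a(θ − b)))
logit = ln(0.2200/0.7800) = -1.2657
θ = b + logit/(a) = 1.15 + (-1.2657)/1.1100 = 0.0098

0.010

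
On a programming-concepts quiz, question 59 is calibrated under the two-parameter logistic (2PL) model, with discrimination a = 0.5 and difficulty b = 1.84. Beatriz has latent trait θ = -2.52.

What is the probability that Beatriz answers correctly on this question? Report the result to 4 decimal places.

P(θ) = 1 / (1 + exp(−a(θ − b)))
Exponent: 0.5 × (-2.52 − 1.84) = -2.1800
1/(1 + e^{2.1800}) = 0.1016

0.1016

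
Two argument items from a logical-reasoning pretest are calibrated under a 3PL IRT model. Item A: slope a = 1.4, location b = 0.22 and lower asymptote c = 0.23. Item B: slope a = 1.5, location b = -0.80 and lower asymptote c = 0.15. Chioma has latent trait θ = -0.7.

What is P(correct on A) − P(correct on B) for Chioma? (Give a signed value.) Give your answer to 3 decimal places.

-0.210

P(θ) = c + (1 − c) · 1 / (1 + exp(−a(θ − b)))
P_A = 0.3965
P_B = 0.6068
P_A − P_B = -0.2103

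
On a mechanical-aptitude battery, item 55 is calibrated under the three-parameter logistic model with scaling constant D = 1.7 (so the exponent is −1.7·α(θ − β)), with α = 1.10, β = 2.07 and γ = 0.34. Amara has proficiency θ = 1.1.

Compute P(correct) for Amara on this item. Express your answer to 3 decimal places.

0.433

P(θ) = γ + (1 − γ) · 1 / (1 + exp(−D·α(θ − β)))
Exponent: 1.7 × 1.10 × (1.1 − 2.07) = -1.8139
1/(1 + e^{1.8139}) = 0.1402
P = 0.34 + 0.66 × 0.1402 = 0.4325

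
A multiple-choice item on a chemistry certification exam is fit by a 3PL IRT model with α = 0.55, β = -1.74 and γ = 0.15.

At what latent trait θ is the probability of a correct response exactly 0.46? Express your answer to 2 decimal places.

P(θ) = γ + (1 − γ) · 1 / (1 + exp(−α(θ − β)))
Remove guessing floor: (0.46 − 0.15)/(1 − 0.15) = 0.3647
logit = ln(0.3647/0.6353) = -0.5550
θ = β + logit/(α) = -1.74 + (-0.5550)/0.5500 = -2.7491

-2.75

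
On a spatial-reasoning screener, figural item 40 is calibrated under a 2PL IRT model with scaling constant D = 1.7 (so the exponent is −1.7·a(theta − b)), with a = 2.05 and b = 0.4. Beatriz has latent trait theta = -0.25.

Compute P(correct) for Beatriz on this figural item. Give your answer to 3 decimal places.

P(theta) = 1 / (1 + exp(−D·a(theta − b)))
Exponent: 1.7 × 2.05 × (-0.25 − 0.4) = -2.2652
1/(1 + e^{2.2652}) = 0.0940
P = 0.0940

0.094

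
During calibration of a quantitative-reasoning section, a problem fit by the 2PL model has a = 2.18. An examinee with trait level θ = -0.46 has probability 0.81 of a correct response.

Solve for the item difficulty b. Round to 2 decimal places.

-1.13

P(θ) = 1 / (1 + exp(−a(θ − b)))
logit(0.81) = ln(0.81/0.19) = 1.4500
b = θ − logit/(a) = -0.46 − 1.4500/2.1800 = -1.1251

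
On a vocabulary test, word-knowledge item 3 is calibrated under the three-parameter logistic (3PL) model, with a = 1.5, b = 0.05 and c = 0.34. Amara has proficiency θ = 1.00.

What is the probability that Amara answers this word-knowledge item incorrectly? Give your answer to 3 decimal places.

P(θ) = c + (1 − c) · 1 / (1 + exp(−a(θ − b)))
Exponent: 1.5 × (1.00 − 0.05) = 1.4250
1/(1 + e^{-1.4250}) = 0.8061
P = 0.34 + 0.66 × 0.8061 = 0.8720
P(incorrect) = 1 − 0.8720 = 0.1280

0.128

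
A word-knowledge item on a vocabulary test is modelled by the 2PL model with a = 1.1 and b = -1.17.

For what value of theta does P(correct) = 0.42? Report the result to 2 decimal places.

P(theta) = 1 / (1 + exp(−a(theta − b)))
logit = ln(0.4200/0.5800) = -0.3228
theta = b + logit/(a) = -1.17 + (-0.3228)/1.1000 = -1.4634

-1.46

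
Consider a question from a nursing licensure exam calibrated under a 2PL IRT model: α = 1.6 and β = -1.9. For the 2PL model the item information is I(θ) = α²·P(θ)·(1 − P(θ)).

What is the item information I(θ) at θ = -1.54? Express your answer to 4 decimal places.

P = 1/(1+e^{-0.5760}) = 0.6401
P(1−P) = 0.6401 × 0.3599 = 0.2304
I = α² × P(1−P) = 1.6² × 0.2304 = 0.58972

0.5897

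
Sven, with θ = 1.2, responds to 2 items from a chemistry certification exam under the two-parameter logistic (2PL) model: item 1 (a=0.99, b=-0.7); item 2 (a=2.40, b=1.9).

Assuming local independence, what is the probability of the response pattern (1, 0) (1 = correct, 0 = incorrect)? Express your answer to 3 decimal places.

0.731

P(θ) = 1 / (1 + exp(−a(θ − b)))
P_1 = 1/(1+e^{-1.8810}) = 0.8677
P_2 = 1/(1+e^{1.6800}) = 0.1571
L = P_1 × (1−P_2) = 0.8677 × 0.8429 = 0.73141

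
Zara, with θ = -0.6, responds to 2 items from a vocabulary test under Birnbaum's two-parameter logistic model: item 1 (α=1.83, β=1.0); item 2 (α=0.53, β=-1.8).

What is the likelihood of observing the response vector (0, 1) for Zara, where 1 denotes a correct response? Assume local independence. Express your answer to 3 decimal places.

P(θ) = 1 / (1 + exp(−α(θ − β)))
P_1 = 1/(1+e^{2.9280}) = 0.0508
P_2 = 1/(1+e^{-0.6360}) = 0.6538
L = (1−P_1) × P_2 = 0.9492 × 0.6538 = 0.62064

0.621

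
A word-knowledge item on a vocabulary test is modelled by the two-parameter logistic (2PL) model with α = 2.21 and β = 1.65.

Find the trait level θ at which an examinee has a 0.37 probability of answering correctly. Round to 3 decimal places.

1.409

P(θ) = 1 / (1 + exp(−α(θ − β)))
logit = ln(0.3700/0.6300) = -0.5322
θ = β + logit/(α) = 1.65 + (-0.5322)/2.2100 = 1.4092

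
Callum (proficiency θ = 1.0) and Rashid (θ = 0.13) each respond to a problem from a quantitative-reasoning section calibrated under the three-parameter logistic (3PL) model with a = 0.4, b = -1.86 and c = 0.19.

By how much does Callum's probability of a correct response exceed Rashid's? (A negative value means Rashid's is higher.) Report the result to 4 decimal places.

0.0561

P(θ) = c + (1 − c) · 1 / (1 + exp(−a(θ − b)))
P(Callum) = 0.8043  [exponent 1.1440]
P(Rashid) = 0.7482  [exponent 0.7960]
Difference = 0.8043 − 0.7482 = 0.0561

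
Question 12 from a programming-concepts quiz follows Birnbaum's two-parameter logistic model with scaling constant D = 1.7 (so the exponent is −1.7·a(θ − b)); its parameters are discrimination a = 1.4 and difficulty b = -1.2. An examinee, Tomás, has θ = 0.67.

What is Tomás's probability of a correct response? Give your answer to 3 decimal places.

0.988

P(θ) = 1 / (1 + exp(−D·a(θ − b)))
Exponent: 1.7 × 1.4 × (0.67 − (-1.2)) = 4.4506
1/(1 + e^{-4.4506}) = 0.9885
P = 0.9885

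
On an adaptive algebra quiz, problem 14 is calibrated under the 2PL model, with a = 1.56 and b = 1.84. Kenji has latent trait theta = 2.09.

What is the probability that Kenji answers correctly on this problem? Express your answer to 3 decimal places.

P(theta) = 1 / (1 + exp(−a(theta − b)))
Exponent: 1.56 × (2.09 − 1.84) = 0.3900
1/(1 + e^{-0.3900}) = 0.5963

0.596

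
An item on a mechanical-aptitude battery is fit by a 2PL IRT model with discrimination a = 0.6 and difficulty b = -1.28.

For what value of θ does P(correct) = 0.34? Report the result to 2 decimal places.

-2.39

P(θ) = 1 / (1 + exp(−a(θ − b)))
logit = ln(0.3400/0.6600) = -0.6633
θ = b + logit/(a) = -1.28 + (-0.6633)/0.6000 = -2.3855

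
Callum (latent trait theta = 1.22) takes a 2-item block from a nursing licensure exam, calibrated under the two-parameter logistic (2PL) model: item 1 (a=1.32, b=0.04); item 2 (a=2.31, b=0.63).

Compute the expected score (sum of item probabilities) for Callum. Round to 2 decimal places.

P(theta) = 1 / (1 + exp(−a(theta − b)))
P_1 = 1/(1+e^{-1.5576}) = 0.8260
P_2 = 1/(1+e^{-1.3629}) = 0.7962
E[score] = 0.8260 + 0.7962 = 1.6222

1.62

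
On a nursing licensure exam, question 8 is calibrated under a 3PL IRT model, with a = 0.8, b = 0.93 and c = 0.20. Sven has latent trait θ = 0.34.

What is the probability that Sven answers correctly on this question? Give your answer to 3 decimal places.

P(θ) = c + (1 − c) · 1 / (1 + exp(−a(θ − b)))
Exponent: 0.8 × (0.34 − 0.93) = -0.4720
1/(1 + e^{0.4720}) = 0.3841
P = 0.20 + 0.80 × 0.3841 = 0.5073

0.507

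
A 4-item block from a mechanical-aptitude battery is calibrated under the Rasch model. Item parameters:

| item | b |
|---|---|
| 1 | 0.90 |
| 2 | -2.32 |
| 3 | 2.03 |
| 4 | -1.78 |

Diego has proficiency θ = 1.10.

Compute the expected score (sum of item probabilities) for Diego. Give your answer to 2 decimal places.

2.75

P(θ) = 1 / (1 + exp(−(θ − b)))
P_1 = 1/(1+e^{-0.2000}) = 0.5498
P_2 = 1/(1+e^{-3.4200}) = 0.9683
P_3 = 1/(1+e^{0.9300}) = 0.2829
P_4 = 1/(1+e^{-2.8800}) = 0.9468
E[score] = 0.5498 + 0.9683 + 0.2829 + 0.9468 = 2.7479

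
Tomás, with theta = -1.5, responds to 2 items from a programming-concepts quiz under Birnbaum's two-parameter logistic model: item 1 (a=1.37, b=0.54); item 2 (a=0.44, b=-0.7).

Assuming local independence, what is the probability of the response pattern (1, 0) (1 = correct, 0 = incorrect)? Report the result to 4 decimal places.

0.0338

P(theta) = 1 / (1 + exp(−a(theta − b)))
P_1 = 1/(1+e^{2.7948}) = 0.0576
P_2 = 1/(1+e^{0.3520}) = 0.4129
L = P_1 × (1−P_2) = 0.0576 × 0.5871 = 0.03382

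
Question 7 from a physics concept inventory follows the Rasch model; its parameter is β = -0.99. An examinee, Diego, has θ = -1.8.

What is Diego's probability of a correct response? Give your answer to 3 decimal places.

0.308

P(θ) = 1 / (1 + exp(−(θ − β)))
Exponent: (-1.8 − (-0.99)) = -0.8100
1/(1 + e^{0.8100}) = 0.3079
P = 0.3079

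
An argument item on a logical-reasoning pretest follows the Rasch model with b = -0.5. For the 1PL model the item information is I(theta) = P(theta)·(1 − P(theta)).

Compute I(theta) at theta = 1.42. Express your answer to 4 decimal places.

0.1115

P = 1/(1+e^{-1.9200}) = 0.8721
P(1−P) = 0.8721 × 0.1279 = 0.1115
I = P(1−P) = 0.11151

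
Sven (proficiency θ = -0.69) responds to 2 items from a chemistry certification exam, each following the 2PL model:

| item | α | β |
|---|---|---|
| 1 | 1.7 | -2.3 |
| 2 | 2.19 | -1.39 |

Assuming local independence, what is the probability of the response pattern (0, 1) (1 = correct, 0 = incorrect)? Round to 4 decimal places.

0.0500

P(θ) = 1 / (1 + exp(−α(θ − β)))
P_1 = 1/(1+e^{-2.7370}) = 0.9392
P_2 = 1/(1+e^{-1.5330}) = 0.8224
L = (1−P_1) × P_2 = 0.0608 × 0.8224 = 0.05003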